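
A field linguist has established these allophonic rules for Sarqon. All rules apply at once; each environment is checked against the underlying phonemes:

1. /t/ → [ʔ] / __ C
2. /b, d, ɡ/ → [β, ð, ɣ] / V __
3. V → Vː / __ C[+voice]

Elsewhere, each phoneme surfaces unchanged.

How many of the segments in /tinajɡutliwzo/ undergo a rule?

Segments that undergo a rule: /i/ → [iː] (rule 3); /a/ → [aː] (rule 3); /t/ → [ʔ] (rule 1); /i/ → [iː] (rule 3).
All other segments surface unchanged.

4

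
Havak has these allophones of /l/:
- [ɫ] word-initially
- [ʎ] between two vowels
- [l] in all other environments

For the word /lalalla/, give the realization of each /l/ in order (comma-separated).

[ɫ], [ʎ], [l], [l]

Occurrence 1 (position 1): word-initially → [ɫ].
Occurrence 2 (position 3): between two vowels → [ʎ].
Occurrence 3 (position 5): no conditioning environment matches → elsewhere allophone [l].
Occurrence 4 (position 6): no conditioning environment matches → elsewhere allophone [l].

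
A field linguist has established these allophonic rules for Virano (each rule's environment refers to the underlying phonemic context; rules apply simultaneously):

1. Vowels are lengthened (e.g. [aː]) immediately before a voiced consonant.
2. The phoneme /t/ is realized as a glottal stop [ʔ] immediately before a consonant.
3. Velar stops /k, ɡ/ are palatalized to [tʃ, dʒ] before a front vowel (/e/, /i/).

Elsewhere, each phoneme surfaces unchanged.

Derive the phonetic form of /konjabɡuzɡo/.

[koːnjaːbɡuːzɡo]

/k/ (word-initial) is in the target of rule 3 but the environment (before a front vowel) is not met → [k].
/o/ meets the environment for rule 1 (before a voiced consonant) → [oː].
/n/ stays [n].
/j/ (between /n/ and /a/): no rule targets it → [j].
/a/ — between /j/ and /b/, before a voiced consonant — surfaces as [aː] (rule 1).
/b/ stays [b].
/ɡ/ (between /b/ and /u/) fails the environment for rule 3, so it stays [ɡ].
/u/ (between /ɡ/ and /z/) occurs before a voiced consonant → [uː] by rule 1.
/z/ (between /u/ and /ɡ/) is unaffected → [z].
/ɡ/ (between /z/ and /o/) fails the environment for rule 3, so it stays [ɡ].
/o/ (word-final) fails the environment for rule 1, so it stays [o].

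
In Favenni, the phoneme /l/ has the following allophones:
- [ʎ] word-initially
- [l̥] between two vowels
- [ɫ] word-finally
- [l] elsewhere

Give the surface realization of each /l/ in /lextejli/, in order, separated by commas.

Occurrence 1 (position 1): word-initially → [ʎ].
Occurrence 2 (position 7): no conditioning environment matches → elsewhere allophone [l].

[ʎ], [l]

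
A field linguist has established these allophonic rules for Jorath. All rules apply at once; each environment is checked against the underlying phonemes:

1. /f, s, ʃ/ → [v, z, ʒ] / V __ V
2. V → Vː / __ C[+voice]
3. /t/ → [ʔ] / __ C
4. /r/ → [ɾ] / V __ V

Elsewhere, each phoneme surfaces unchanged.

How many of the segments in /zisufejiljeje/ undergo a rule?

Segments that undergo a rule: /s/ → [z] (rule 1); /f/ → [v] (rule 1); /e/ → [eː] (rule 2); /i/ → [iː] (rule 2); /e/ → [eː] (rule 2).
All other segments surface unchanged.

5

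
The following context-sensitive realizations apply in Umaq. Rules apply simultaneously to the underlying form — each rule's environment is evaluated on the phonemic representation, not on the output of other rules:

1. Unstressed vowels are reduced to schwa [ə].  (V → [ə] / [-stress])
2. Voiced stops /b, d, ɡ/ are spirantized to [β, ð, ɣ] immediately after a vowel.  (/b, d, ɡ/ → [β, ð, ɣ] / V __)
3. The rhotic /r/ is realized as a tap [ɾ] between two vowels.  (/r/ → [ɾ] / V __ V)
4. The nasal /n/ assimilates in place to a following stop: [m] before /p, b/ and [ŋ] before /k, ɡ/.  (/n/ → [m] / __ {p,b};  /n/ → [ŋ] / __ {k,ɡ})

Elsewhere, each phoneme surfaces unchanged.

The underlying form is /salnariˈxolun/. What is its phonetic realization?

[səlnəɾəˈxolən]

/a/ — between /s/ and /l/, in an unstressed syllable — surfaces as [ə] (rule 1).
/n/ — between /l/ and /a/; rule 4 does not apply here → [n].
/a/ meets the environment for rule 1 (in an unstressed syllable) → [ə].
/r/ meets the environment for rule 3 (between two vowels) → [ɾ].
Rule 1 applies to /i/ (between /r/ and /x/: in an unstressed syllable) → [ə].
/o/ (between /x/ and /l/) fails the environment for rule 1, so it stays [o].
/u/ (between /l/ and /n/): in an unstressed syllable, so rule 1 applies → [ə].
/n/ (word-final) fails the environment for rule 4, so it stays [n].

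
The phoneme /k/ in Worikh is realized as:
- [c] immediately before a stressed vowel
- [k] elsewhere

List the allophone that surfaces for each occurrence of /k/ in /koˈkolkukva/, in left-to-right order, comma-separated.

[k], [c], [k], [k]

Occurrence 1 (position 1): no conditioning environment matches → elsewhere allophone [k].
Occurrence 2 (position 3): immediately before a stressed vowel → [c].
Occurrence 3 (position 6): no conditioning environment matches → elsewhere allophone [k].
Occurrence 4 (position 8): no conditioning environment matches → elsewhere allophone [k].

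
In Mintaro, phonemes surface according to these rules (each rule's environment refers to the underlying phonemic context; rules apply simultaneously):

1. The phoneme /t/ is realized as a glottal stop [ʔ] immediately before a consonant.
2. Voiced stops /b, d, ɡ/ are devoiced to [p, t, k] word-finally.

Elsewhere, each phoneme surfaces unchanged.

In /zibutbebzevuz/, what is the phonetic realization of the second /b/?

[b]

/b/ (between /t/ and /e/) fails the environment for rule 2, so it stays [b].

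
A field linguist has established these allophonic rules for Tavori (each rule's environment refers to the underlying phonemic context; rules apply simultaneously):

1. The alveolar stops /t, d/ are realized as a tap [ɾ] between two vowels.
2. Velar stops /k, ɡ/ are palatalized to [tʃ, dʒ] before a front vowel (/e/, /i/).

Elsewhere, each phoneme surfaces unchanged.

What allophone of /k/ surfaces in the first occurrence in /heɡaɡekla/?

/k/ (between /e/ and /l/) fails the environment for rule 2, so it stays [k].

[k]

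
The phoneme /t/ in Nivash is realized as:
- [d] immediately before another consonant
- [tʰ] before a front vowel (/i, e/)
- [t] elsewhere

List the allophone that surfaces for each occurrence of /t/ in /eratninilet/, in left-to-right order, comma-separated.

Occurrence 1 (position 4): immediately before another consonant → [d].
Occurrence 2 (position 11): no conditioning environment matches → elsewhere allophone [t].

[d], [t]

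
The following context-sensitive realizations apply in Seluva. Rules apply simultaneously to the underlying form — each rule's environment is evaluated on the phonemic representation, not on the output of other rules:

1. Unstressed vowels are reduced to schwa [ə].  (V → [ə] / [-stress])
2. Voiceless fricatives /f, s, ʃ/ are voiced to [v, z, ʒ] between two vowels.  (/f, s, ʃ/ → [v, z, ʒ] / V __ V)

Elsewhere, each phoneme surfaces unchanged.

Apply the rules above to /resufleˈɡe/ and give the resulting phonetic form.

/e/ meets the environment for rule 1 (in an unstressed syllable) → [ə].
/s/ — between /e/ and /u/, between two vowels — surfaces as [z] (rule 2).
/u/ — between /s/ and /f/, in an unstressed syllable — surfaces as [ə] (rule 1).
/f/ (between /u/ and /l/) is in the target of rule 2 but the environment (between two vowels) is not met → [f].
/e/ — between /l/ and /ɡ/, in an unstressed syllable — surfaces as [ə] (rule 1).
/e/ (word-final) is in the target of rule 1 but the environment (in an unstressed syllable) is not met → [e].

[rəzəfləˈɡe]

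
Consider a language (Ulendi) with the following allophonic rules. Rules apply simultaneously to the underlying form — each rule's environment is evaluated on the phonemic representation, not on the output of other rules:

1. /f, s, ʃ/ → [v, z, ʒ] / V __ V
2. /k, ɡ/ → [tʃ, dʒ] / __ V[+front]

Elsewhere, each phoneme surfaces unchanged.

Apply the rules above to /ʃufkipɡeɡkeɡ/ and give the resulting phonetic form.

/ʃ/ — word-initial; rule 1 does not apply here → [ʃ].
/u/ — not in any rule's target class → [u].
/f/ (between /u/ and /k/): rule 1 targets it, but not between two vowels → unchanged [f].
/k/ meets the environment for rule 2 (before a front vowel) → [tʃ].
/i/ stays [i].
/p/ (between /i/ and /ɡ/): no rule targets it → [p].
/ɡ/ (between /p/ and /e/): before a front vowel, so rule 2 applies → [dʒ].
/e/ — not in any rule's target class → [e].
/ɡ/ (between /e/ and /k/): rule 2 targets it, but not before a front vowel → unchanged [ɡ].
/k/ — between /ɡ/ and /e/, before a front vowel — surfaces as [tʃ] (rule 2).
/e/ (between /k/ and /ɡ/) is unaffected → [e].
/ɡ/ (word-final) is in the target of rule 2 but the environment (before a front vowel) is not met → [ɡ].

[ʃuftʃipdʒeɡtʃeɡ]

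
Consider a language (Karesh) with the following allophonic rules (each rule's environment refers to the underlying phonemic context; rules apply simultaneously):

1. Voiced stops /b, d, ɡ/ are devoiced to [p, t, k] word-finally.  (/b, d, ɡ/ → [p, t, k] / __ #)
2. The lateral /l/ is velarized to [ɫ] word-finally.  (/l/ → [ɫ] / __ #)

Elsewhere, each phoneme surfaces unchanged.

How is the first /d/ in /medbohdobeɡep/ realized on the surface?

/d/ (between /e/ and /b/) fails the environment for rule 1, so it stays [d].

[d]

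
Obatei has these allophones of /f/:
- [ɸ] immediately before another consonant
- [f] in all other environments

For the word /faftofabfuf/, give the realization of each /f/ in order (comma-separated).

[f], [ɸ], [f], [f], [f]

Occurrence 1 (position 1): no conditioning environment matches → elsewhere allophone [f].
Occurrence 2 (position 3): immediately before another consonant → [ɸ].
Occurrence 3 (position 6): no conditioning environment matches → elsewhere allophone [f].
Occurrence 4 (position 9): no conditioning environment matches → elsewhere allophone [f].
Occurrence 5 (position 11): no conditioning environment matches → elsewhere allophone [f].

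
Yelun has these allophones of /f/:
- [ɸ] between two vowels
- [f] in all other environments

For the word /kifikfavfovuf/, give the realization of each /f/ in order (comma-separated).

Occurrence 1 (position 3): between two vowels → [ɸ].
Occurrence 2 (position 6): no conditioning environment matches → elsewhere allophone [f].
Occurrence 3 (position 9): no conditioning environment matches → elsewhere allophone [f].
Occurrence 4 (position 13): no conditioning environment matches → elsewhere allophone [f].

[ɸ], [f], [f], [f]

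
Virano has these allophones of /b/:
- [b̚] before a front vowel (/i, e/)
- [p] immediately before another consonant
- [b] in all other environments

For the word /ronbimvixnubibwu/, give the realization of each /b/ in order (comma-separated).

[b̚], [b̚], [p]

Occurrence 1 (position 4): before a front vowel (/i, e/) → [b̚].
Occurrence 2 (position 12): before a front vowel (/i, e/) → [b̚].
Occurrence 3 (position 14): immediately before another consonant → [p].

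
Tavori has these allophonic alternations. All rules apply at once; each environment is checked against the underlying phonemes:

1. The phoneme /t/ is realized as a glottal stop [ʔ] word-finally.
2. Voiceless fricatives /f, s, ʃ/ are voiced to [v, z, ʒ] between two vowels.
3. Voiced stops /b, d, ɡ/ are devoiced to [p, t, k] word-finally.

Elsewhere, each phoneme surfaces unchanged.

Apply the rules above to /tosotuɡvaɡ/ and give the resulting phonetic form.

/t/ (word-initial) fails the environment for rule 1, so it stays [t].
/o/ (between /t/ and /s/): no rule targets it → [o].
/s/ meets the environment for rule 2 (between two vowels) → [z].
/o/ — not in any rule's target class → [o].
/t/ — between /o/ and /u/; rule 1 does not apply here → [t].
/u/ stays [u].
/ɡ/ (between /u/ and /v/): rule 3 targets it, but not word-finally → unchanged [ɡ].
/v/ (between /ɡ/ and /a/): no rule targets it → [v].
/a/ stays [a].
/ɡ/ (word-final): word-finally, so rule 3 applies → [k].

[tozotuɡvak]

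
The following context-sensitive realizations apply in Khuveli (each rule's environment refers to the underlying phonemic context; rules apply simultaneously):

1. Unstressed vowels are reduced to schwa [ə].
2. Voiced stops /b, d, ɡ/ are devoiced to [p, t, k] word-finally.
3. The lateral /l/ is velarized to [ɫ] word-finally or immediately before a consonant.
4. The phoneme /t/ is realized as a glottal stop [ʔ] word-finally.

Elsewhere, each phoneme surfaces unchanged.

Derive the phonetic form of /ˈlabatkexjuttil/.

/l/ — word-initial; rule 3 does not apply here → [l].
/a/ — between /l/ and /b/; rule 1 does not apply here → [a].
/b/ — between /a/ and /a/; rule 2 does not apply here → [b].
/a/ — between /b/ and /t/, in an unstressed syllable — surfaces as [ə] (rule 1).
/t/ (between /a/ and /k/) fails the environment for rule 4, so it stays [t].
/k/ — not in any rule's target class → [k].
/e/ meets the environment for rule 1 (in an unstressed syllable) → [ə].
/x/ — not in any rule's target class → [x].
/j/ (between /x/ and /u/) is unaffected → [j].
/u/ meets the environment for rule 1 (in an unstressed syllable) → [ə].
/t/ (between /u/ and /t/) fails the environment for rule 4, so it stays [t].
/t/ (between /t/ and /i/) fails the environment for rule 4, so it stays [t].
/i/ meets the environment for rule 1 (in an unstressed syllable) → [ə].
Rule 3 applies to /l/ (word-final: word-finally or immediately before a consonant) → [ɫ].

[ˈlabətkəxjəttəɫ]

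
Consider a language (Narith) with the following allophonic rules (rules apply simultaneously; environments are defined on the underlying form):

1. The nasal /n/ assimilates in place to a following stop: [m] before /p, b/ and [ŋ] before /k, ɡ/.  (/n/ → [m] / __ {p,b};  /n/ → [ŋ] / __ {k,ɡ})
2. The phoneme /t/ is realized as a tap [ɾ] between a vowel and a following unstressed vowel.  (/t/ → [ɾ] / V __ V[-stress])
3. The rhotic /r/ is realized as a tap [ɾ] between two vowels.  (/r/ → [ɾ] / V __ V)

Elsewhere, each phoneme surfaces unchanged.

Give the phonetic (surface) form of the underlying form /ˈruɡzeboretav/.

[ˈruɡzeboɾeɾav]

/r/ (word-initial): rule 3 targets it, but not between two vowels → unchanged [r].
/u/ (between /r/ and /ɡ/): no rule targets it → [u].
/ɡ/ — not in any rule's target class → [ɡ].
/z/ — not in any rule's target class → [z].
/e/ (between /z/ and /b/): no rule targets it → [e].
/b/ — not in any rule's target class → [b].
/o/ stays [o].
/r/ (between /o/ and /e/) occurs between two vowels → [ɾ] by rule 3.
/e/ stays [e].
/t/ meets the environment for rule 2 (between a vowel and a following unstressed vowel) → [ɾ].
/a/ stays [a].
/v/ stays [v].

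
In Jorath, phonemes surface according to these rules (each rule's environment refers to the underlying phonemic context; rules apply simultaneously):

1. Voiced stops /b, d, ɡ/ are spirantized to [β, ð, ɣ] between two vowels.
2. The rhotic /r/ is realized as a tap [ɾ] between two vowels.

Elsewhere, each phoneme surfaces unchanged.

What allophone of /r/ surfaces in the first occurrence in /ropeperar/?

/r/ (word-initial) is in the target of rule 2 but the environment (between two vowels) is not met → [r].

[r]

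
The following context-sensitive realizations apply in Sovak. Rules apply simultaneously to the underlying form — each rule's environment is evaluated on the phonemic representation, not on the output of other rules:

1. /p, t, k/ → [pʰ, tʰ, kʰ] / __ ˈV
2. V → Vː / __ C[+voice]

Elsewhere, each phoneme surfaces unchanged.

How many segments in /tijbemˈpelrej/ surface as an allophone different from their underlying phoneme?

5

Segments that undergo a rule: /i/ → [iː] (rule 2); /e/ → [eː] (rule 2); /p/ → [pʰ] (rule 1); /e/ → [eː] (rule 2); /e/ → [eː] (rule 2).
All other segments surface unchanged.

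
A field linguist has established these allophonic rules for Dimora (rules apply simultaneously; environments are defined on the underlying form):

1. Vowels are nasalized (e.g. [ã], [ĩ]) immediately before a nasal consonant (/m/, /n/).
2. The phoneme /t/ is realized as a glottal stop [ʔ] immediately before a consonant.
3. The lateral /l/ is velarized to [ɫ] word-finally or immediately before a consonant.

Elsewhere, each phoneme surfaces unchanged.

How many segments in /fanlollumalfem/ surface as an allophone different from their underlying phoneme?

Segments that undergo a rule: /a/ → [ã] (rule 1); /l/ → [ɫ] (rule 3); /u/ → [ũ] (rule 1); /l/ → [ɫ] (rule 3); /e/ → [ẽ] (rule 1).
All other segments surface unchanged.

5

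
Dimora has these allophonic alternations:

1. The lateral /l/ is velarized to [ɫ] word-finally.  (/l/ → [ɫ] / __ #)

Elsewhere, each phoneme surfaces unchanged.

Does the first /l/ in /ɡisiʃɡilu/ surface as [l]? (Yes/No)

/l/ (between /i/ and /u/) is in the target of rule 1 but the environment (word-finally) is not met → [l].
The actual realization is [l], which matches [l].

Yes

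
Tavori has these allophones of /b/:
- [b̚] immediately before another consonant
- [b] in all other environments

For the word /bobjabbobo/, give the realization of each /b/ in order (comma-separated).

[b], [b̚], [b̚], [b], [b]

Occurrence 1 (position 1): no conditioning environment matches → elsewhere allophone [b].
Occurrence 2 (position 3): immediately before another consonant → [b̚].
Occurrence 3 (position 6): immediately before another consonant → [b̚].
Occurrence 4 (position 7): no conditioning environment matches → elsewhere allophone [b].
Occurrence 5 (position 9): no conditioning environment matches → elsewhere allophone [b].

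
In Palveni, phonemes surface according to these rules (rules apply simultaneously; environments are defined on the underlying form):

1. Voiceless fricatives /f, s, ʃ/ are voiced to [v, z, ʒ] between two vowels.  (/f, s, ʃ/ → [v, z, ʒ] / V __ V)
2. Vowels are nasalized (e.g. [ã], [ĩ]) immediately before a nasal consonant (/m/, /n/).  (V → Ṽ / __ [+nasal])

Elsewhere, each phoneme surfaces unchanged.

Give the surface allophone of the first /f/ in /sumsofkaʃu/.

/f/ — between /o/ and /k/; rule 1 does not apply here → [f].

[f]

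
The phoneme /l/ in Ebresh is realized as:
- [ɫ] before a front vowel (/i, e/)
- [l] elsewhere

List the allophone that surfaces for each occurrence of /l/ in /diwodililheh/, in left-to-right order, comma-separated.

[ɫ], [l]

Occurrence 1 (position 7): before a front vowel (/i, e/) → [ɫ].
Occurrence 2 (position 9): no conditioning environment matches → elsewhere allophone [l].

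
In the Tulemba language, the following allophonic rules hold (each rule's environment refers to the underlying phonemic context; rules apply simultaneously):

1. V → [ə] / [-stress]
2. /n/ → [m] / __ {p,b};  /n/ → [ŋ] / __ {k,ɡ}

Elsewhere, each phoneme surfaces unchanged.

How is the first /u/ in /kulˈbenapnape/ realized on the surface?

/u/ (between /k/ and /l/) occurs in an unstressed syllable → [ə] by rule 1.

[ə]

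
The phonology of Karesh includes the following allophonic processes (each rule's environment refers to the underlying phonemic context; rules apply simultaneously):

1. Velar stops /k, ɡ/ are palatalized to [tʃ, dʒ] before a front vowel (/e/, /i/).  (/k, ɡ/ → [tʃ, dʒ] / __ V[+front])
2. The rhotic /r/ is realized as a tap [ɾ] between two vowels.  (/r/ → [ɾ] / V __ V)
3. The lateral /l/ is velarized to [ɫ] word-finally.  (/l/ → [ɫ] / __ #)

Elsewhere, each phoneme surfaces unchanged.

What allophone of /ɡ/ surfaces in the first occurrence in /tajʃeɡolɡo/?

[ɡ]

/ɡ/ (between /e/ and /o/) is in the target of rule 1 but the environment (before a front vowel) is not met → [ɡ].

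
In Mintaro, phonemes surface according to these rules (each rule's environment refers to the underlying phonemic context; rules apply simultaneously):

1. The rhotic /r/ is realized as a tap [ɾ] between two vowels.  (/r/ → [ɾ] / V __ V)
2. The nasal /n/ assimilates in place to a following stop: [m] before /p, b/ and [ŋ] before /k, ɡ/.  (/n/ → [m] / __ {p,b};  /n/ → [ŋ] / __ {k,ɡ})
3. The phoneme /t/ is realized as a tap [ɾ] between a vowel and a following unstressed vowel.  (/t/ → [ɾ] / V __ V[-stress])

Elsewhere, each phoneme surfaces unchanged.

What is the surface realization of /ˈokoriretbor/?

/o/ (word-initial): no rule targets it → [o].
/k/ — not in any rule's target class → [k].
/o/ (between /k/ and /r/): no rule targets it → [o].
/r/ — between /o/ and /i/, between two vowels — surfaces as [ɾ] (rule 1).
/i/ (between /r/ and /r/) is unaffected → [i].
/r/ (between /i/ and /e/) occurs between two vowels → [ɾ] by rule 1.
/e/ (between /r/ and /t/) is unaffected → [e].
/t/ — between /e/ and /b/; rule 3 does not apply here → [t].
/b/ (between /t/ and /o/): no rule targets it → [b].
/o/ — not in any rule's target class → [o].
/r/ — word-final; rule 1 does not apply here → [r].

[ˈokoɾiɾetbor]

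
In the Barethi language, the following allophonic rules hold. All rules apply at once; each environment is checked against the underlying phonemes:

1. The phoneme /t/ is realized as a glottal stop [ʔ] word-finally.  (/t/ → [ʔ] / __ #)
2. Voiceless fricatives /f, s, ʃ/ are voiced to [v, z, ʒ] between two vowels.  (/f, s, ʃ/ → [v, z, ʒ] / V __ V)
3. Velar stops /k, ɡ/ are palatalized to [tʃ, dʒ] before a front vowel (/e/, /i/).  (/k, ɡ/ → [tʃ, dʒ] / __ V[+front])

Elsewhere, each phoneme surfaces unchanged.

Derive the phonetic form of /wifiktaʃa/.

/w/ stays [w].
/i/ — not in any rule's target class → [i].
Rule 2 applies to /f/ (between /i/ and /i/: between two vowels) → [v].
/i/ (between /f/ and /k/) is unaffected → [i].
/k/ (between /i/ and /t/) fails the environment for rule 3, so it stays [k].
/t/ — between /k/ and /a/; rule 1 does not apply here → [t].
/a/ — not in any rule's target class → [a].
/ʃ/ meets the environment for rule 2 (between two vowels) → [ʒ].
/a/ stays [a].

[wiviktaʒa]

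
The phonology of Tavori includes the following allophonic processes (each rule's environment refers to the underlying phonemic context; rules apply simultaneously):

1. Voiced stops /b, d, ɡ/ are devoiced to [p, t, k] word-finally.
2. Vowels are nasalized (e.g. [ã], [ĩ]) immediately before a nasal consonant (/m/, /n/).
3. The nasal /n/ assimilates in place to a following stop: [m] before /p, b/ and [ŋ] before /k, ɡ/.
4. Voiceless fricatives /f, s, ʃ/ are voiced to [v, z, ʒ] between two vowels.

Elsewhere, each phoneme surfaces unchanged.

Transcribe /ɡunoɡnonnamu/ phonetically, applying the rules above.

/ɡ/ — word-initial; rule 1 does not apply here → [ɡ].
/u/ — between /ɡ/ and /n/, before a nasal consonant — surfaces as [ũ] (rule 2).
/n/ — between /u/ and /o/; rule 3 does not apply here → [n].
/o/ (between /n/ and /ɡ/) is in the target of rule 2 but the environment (before a nasal consonant) is not met → [o].
/ɡ/ (between /o/ and /n/) fails the environment for rule 1, so it stays [ɡ].
/n/ (between /ɡ/ and /o/) fails the environment for rule 3, so it stays [n].
Rule 2 applies to /o/ (between /n/ and /n/: before a nasal consonant) → [õ].
/n/ (between /o/ and /n/) fails the environment for rule 3, so it stays [n].
/n/ (between /n/ and /a/): rule 3 targets it, but not before a labial or velar stop → unchanged [n].
Rule 2 applies to /a/ (between /n/ and /m/: before a nasal consonant) → [ã].
/u/ — word-final; rule 2 does not apply here → [u].

[ɡũnoɡnõnnãmu]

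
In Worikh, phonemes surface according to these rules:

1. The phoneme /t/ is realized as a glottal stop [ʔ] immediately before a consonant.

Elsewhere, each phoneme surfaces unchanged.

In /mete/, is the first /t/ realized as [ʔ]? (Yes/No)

No

/t/ (between /e/ and /e/) fails the environment for rule 1, so it stays [t].
The actual realization is [t], not [ʔ].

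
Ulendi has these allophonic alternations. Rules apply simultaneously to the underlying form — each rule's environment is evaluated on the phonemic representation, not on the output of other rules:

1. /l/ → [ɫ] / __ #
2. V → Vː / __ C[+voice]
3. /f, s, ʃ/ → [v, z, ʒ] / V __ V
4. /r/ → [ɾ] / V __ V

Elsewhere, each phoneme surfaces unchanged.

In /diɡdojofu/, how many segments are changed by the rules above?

Segments that undergo a rule: /i/ → [iː] (rule 2); /o/ → [oː] (rule 2); /f/ → [v] (rule 3).
All other segments surface unchanged.

3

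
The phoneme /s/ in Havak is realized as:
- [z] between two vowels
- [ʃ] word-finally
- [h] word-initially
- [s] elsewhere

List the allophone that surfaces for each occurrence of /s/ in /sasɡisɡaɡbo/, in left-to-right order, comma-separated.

Occurrence 1 (position 1): word-initially → [h].
Occurrence 2 (position 3): no conditioning environment matches → elsewhere allophone [s].
Occurrence 3 (position 6): no conditioning environment matches → elsewhere allophone [s].

[h], [s], [s]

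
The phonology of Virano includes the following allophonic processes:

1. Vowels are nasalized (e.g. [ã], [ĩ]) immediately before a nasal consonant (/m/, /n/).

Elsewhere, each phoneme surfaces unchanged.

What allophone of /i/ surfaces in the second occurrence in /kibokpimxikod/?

Rule 1 applies to /i/ (between /p/ and /m/: before a nasal consonant) → [ĩ].

[ĩ]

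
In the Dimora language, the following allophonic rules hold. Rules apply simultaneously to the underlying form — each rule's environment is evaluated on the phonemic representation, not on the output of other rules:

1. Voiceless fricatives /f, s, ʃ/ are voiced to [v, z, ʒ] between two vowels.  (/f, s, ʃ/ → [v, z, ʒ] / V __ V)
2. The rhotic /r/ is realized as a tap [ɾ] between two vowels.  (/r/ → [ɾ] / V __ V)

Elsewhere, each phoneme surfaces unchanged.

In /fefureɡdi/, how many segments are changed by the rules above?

Segments that undergo a rule: /f/ → [v] (rule 1); /r/ → [ɾ] (rule 2).
All other segments surface unchanged.

2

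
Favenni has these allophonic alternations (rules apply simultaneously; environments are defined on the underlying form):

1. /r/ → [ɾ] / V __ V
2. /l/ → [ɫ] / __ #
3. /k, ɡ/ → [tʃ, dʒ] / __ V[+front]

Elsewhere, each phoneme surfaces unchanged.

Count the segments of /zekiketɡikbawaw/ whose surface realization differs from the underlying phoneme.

3

Segments that undergo a rule: /k/ → [tʃ] (rule 3); /k/ → [tʃ] (rule 3); /ɡ/ → [dʒ] (rule 3).
All other segments surface unchanged.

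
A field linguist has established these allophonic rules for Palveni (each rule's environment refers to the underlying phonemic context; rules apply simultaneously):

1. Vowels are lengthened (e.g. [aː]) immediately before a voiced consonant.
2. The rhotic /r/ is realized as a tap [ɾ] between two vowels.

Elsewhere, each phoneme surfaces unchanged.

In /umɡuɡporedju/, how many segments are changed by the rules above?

Segments that undergo a rule: /u/ → [uː] (rule 1); /u/ → [uː] (rule 1); /o/ → [oː] (rule 1); /r/ → [ɾ] (rule 2); /e/ → [eː] (rule 1).
All other segments surface unchanged.

5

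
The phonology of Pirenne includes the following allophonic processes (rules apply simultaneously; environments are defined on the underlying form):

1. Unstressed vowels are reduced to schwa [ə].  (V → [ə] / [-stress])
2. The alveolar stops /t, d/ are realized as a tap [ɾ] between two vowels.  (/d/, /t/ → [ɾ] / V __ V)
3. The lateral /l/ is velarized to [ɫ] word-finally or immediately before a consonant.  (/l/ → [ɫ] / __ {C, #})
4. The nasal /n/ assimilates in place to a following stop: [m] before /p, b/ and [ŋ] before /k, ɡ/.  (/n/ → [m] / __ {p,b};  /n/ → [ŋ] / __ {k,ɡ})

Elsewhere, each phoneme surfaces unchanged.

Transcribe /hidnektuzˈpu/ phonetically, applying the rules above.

[hədnəktəzˈpu]

Rule 1 applies to /i/ (between /h/ and /d/: in an unstressed syllable) → [ə].
/d/ (between /i/ and /n/): rule 2 targets it, but not between two vowels → unchanged [d].
/n/ (between /d/ and /e/): rule 4 targets it, but not before a labial or velar stop → unchanged [n].
/e/ — between /n/ and /k/, in an unstressed syllable — surfaces as [ə] (rule 1).
/t/ (between /k/ and /u/) fails the environment for rule 2, so it stays [t].
/u/ (between /t/ and /z/): in an unstressed syllable, so rule 1 applies → [ə].
/u/ (word-final) is in the target of rule 1 but the environment (in an unstressed syllable) is not met → [u].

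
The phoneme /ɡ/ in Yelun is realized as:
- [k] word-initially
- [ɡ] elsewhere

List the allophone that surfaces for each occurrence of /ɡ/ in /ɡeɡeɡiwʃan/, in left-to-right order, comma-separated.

[k], [ɡ], [ɡ]

Occurrence 1 (position 1): word-initially → [k].
Occurrence 2 (position 3): no conditioning environment matches → elsewhere allophone [ɡ].
Occurrence 3 (position 5): no conditioning environment matches → elsewhere allophone [ɡ].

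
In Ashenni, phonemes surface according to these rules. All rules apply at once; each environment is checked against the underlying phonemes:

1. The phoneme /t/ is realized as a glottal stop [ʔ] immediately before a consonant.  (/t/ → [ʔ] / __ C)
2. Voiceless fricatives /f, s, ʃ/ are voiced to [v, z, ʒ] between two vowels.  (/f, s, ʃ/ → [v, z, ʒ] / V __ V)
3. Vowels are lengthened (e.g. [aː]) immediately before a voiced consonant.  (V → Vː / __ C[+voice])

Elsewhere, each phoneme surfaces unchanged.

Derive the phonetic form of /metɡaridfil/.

[meʔɡaːriːdfiːl]

/m/ (word-initial): no rule targets it → [m].
/e/ — between /m/ and /t/; rule 3 does not apply here → [e].
/t/ meets the environment for rule 1 (immediately before a consonant) → [ʔ].
/ɡ/ (between /t/ and /a/): no rule targets it → [ɡ].
/a/ (between /ɡ/ and /r/): before a voiced consonant, so rule 3 applies → [aː].
/r/ stays [r].
/i/ (between /r/ and /d/) occurs before a voiced consonant → [iː] by rule 3.
/d/ (between /i/ and /f/): no rule targets it → [d].
/f/ — between /d/ and /i/; rule 2 does not apply here → [f].
/i/ (between /f/ and /l/) occurs before a voiced consonant → [iː] by rule 3.
/l/ (word-final) is unaffected → [l].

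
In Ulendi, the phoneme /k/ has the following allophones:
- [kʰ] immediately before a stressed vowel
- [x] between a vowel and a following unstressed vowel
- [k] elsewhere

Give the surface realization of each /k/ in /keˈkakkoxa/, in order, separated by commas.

Occurrence 1 (position 1): no conditioning environment matches → elsewhere allophone [k].
Occurrence 2 (position 3): immediately before a stressed vowel → [kʰ].
Occurrence 3 (position 5): no conditioning environment matches → elsewhere allophone [k].
Occurrence 4 (position 6): no conditioning environment matches → elsewhere allophone [k].

[k], [kʰ], [k], [k]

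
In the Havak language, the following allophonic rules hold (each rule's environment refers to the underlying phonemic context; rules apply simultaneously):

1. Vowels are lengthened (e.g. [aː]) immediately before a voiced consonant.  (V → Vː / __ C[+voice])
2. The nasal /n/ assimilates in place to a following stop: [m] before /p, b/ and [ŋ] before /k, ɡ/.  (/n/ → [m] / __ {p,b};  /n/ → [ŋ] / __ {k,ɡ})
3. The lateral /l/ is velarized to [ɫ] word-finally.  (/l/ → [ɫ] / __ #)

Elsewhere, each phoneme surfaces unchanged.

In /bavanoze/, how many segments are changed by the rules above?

3

Segments that undergo a rule: /a/ → [aː] (rule 1); /a/ → [aː] (rule 1); /o/ → [oː] (rule 1).
All other segments surface unchanged.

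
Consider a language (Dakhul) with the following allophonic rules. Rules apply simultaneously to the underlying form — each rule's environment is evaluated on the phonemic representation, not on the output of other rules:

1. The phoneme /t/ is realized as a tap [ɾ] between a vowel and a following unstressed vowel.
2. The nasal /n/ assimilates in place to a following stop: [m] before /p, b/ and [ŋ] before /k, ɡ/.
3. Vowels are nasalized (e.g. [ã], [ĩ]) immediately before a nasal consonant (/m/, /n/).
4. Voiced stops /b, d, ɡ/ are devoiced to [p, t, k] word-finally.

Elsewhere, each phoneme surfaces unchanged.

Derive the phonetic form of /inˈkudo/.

/i/ meets the environment for rule 3 (before a nasal consonant) → [ĩ].
/n/ — between /i/ and /k/, before a labial or velar stop — surfaces as [ŋ] (rule 2).
/k/ — not in any rule's target class → [k].
/u/ (between /k/ and /d/): rule 3 targets it, but not before a nasal consonant → unchanged [u].
/d/ (between /u/ and /o/) fails the environment for rule 4, so it stays [d].
/o/ — word-final; rule 3 does not apply here → [o].

[ĩŋˈkudo]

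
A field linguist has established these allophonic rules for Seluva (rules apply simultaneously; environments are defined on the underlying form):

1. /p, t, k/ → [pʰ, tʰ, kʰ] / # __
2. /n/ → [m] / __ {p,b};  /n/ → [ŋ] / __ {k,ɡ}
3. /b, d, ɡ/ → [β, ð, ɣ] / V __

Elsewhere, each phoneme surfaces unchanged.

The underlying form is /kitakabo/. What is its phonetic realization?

/k/ (word-initial) occurs word-initially → [kʰ] by rule 1.
/i/ — not in any rule's target class → [i].
/t/ (between /i/ and /a/): rule 1 targets it, but not word-initially → unchanged [t].
/a/ stays [a].
/k/ (between /a/ and /a/): rule 1 targets it, but not word-initially → unchanged [k].
/a/ stays [a].
/b/ (between /a/ and /o/) occurs immediately after a vowel → [β] by rule 3.
/o/ (word-final): no rule targets it → [o].

[kʰitakaβo]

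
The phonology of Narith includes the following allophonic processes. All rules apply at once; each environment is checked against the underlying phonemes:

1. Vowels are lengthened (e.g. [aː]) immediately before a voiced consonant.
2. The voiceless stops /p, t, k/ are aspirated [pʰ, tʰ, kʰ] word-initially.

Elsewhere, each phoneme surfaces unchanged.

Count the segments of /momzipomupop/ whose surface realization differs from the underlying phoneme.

Segments that undergo a rule: /o/ → [oː] (rule 1); /o/ → [oː] (rule 1).
All other segments surface unchanged.

2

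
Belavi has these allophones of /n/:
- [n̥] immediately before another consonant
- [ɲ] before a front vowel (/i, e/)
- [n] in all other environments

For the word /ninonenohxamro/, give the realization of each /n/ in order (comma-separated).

[ɲ], [n], [ɲ], [n]

Occurrence 1 (position 1): before a front vowel (/i, e/) → [ɲ].
Occurrence 2 (position 3): no conditioning environment matches → elsewhere allophone [n].
Occurrence 3 (position 5): before a front vowel (/i, e/) → [ɲ].
Occurrence 4 (position 7): no conditioning environment matches → elsewhere allophone [n].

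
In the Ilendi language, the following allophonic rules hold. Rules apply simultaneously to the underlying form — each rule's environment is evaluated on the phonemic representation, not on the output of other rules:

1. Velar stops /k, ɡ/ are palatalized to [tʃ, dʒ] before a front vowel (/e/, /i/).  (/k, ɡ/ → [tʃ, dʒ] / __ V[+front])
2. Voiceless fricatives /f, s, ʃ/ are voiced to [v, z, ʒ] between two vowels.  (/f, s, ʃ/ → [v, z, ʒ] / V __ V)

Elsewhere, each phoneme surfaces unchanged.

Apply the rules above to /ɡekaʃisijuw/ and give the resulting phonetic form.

[dʒekaʒizijuw]

Rule 1 applies to /ɡ/ (word-initial: before a front vowel) → [dʒ].
/k/ — between /e/ and /a/; rule 1 does not apply here → [k].
/ʃ/ meets the environment for rule 2 (between two vowels) → [ʒ].
/s/ (between /i/ and /i/): between two vowels, so rule 2 applies → [z].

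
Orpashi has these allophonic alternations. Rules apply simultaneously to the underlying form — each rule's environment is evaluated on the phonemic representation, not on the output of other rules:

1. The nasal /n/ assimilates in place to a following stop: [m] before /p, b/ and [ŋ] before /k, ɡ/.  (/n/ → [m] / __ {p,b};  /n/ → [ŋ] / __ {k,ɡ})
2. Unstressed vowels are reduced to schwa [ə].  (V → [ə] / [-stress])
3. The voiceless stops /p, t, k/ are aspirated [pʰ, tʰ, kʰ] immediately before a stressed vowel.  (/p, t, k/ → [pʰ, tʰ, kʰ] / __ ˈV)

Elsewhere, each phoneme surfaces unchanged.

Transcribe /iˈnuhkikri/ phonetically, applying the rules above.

[əˈnuhkəkrə]

/i/ meets the environment for rule 2 (in an unstressed syllable) → [ə].
/n/ (between /i/ and /u/) fails the environment for rule 1, so it stays [n].
/u/ (between /n/ and /h/): rule 2 targets it, but not in an unstressed syllable → unchanged [u].
/h/ (between /u/ and /k/) is unaffected → [h].
/k/ (between /h/ and /i/) is in the target of rule 3 but the environment (immediately before a stressed vowel) is not met → [k].
/i/ meets the environment for rule 2 (in an unstressed syllable) → [ə].
/k/ (between /i/ and /r/) is in the target of rule 3 but the environment (immediately before a stressed vowel) is not met → [k].
/r/ stays [r].
/i/ meets the environment for rule 2 (in an unstressed syllable) → [ə].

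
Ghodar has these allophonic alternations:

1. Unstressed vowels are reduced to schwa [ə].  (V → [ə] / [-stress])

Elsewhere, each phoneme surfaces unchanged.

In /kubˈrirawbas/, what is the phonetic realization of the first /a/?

Rule 1 applies to /a/ (between /r/ and /w/: in an unstressed syllable) → [ə].

[ə]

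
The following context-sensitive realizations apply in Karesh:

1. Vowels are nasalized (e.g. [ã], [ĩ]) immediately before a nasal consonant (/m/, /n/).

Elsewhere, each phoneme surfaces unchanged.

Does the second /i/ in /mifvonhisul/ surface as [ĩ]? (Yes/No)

No

/i/ (between /h/ and /s/) is in the target of rule 1 but the environment (before a nasal consonant) is not met → [i].
The actual realization is [i], not [ĩ].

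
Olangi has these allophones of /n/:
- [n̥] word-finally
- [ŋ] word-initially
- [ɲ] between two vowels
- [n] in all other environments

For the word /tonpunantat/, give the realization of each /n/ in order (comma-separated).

[n], [ɲ], [n]

Occurrence 1 (position 3): no conditioning environment matches → elsewhere allophone [n].
Occurrence 2 (position 6): between two vowels → [ɲ].
Occurrence 3 (position 8): no conditioning environment matches → elsewhere allophone [n].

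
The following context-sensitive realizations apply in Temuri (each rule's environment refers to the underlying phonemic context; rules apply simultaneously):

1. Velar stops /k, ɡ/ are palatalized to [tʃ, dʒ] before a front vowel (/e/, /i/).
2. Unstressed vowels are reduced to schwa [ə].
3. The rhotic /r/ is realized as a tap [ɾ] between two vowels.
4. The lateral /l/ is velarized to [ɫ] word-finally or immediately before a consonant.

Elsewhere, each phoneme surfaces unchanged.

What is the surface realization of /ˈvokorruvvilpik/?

/v/ (word-initial) is unaffected → [v].
/o/ (between /v/ and /k/) fails the environment for rule 2, so it stays [o].
/k/ (between /o/ and /o/): rule 1 targets it, but not before a front vowel → unchanged [k].
/o/ meets the environment for rule 2 (in an unstressed syllable) → [ə].
/r/ (between /o/ and /r/) is in the target of rule 3 but the environment (between two vowels) is not met → [r].
/r/ (between /r/ and /u/): rule 3 targets it, but not between two vowels → unchanged [r].
/u/ (between /r/ and /v/): in an unstressed syllable, so rule 2 applies → [ə].
/v/ (between /u/ and /v/): no rule targets it → [v].
/v/ stays [v].
/i/ — between /v/ and /l/, in an unstressed syllable — surfaces as [ə] (rule 2).
/l/ — between /i/ and /p/, word-finally or immediately before a consonant — surfaces as [ɫ] (rule 4).
/p/ — not in any rule's target class → [p].
/i/ — between /p/ and /k/, in an unstressed syllable — surfaces as [ə] (rule 2).
/k/ (word-final) fails the environment for rule 1, so it stays [k].

[ˈvokərrəvvəɫpək]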